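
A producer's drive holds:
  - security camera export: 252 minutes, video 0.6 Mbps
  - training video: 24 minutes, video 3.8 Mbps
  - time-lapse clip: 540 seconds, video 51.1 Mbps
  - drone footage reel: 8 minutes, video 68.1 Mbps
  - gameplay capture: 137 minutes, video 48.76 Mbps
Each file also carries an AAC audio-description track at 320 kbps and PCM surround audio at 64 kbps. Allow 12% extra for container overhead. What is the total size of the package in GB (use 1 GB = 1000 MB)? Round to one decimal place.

68.0 GB

Audio total: 320 + 64 = 384 kbps = 0.384 Mbps.
security camera export: 0.984 Mbps × 15120 s × 1.12 = 16663.4 Mb
training video: 4.184 Mbps × 1440 s × 1.12 = 6748.0 Mb
time-lapse clip: 51.484 Mbps × 540 s × 1.12 = 31137.5 Mb
drone footage reel: 68.484 Mbps × 480 s × 1.12 = 36817.0 Mb
gameplay capture: 49.144 Mbps × 8220 s × 1.12 = 452439.3 Mb
Total: 543805.2 Mb = 67975.7 MB.
= 67.98 GB.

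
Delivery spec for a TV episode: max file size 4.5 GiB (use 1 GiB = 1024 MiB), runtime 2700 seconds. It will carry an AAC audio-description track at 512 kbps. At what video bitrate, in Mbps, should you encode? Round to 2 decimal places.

Budget: 4.5 GiB = 38654.7 Mb.
Total bitrate budget: 38654.7 Mb / 2700 s = 14.317 Mbps.
Audio: 512 kbps = 0.512 Mbps.
Video: 14.317 − 0.512 = 13.805 Mbps.

13.80 Mbps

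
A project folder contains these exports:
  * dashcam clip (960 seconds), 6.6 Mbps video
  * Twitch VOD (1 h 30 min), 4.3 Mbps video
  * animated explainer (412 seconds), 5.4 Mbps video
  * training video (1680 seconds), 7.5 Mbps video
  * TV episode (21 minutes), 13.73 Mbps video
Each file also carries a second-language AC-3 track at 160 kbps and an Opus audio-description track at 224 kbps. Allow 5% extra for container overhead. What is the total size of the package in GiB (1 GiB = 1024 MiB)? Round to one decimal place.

8.0 GiB

Audio total: 160 + 224 = 384 kbps = 0.384 Mbps.
dashcam clip: 6.984 Mbps × 960 s × 1.05 = 7039.9 Mb
Twitch VOD: 4.684 Mbps × 5400 s × 1.05 = 26558.3 Mb
animated explainer: 5.784 Mbps × 412 s × 1.05 = 2502.2 Mb
training video: 7.884 Mbps × 1680 s × 1.05 = 13907.4 Mb
TV episode: 14.114 Mbps × 1260 s × 1.05 = 18672.8 Mb
Total: 68680.5 Mb = 8585.1 MB.
= 7.995 GiB.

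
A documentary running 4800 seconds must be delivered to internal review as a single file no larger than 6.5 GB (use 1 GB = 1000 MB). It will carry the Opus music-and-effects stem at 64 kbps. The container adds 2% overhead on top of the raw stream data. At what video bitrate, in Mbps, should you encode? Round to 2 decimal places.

Budget: 6.5 GB = 52000.0 Mb.
Stream payload after overhead: 52000.0 / 1.02 = 50980.4 Mb.
Total bitrate budget: 50980.4 Mb / 4800 s = 10.621 Mbps.
Audio: 64 kbps = 0.064 Mbps.
Video: 10.621 − 0.064 = 10.557 Mbps.

10.56 Mbps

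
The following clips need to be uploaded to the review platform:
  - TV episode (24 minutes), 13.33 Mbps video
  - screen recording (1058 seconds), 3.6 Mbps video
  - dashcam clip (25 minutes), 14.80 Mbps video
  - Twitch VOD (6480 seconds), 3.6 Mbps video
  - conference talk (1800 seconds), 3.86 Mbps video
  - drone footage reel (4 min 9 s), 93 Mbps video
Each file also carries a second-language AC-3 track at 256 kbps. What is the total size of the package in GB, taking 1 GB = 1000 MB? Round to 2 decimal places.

12.73 GB

Audio: 256 kbps = 0.256 Mbps.
TV episode: 13.586 Mbps × 1440 s = 19563.8 Mb
screen recording: 3.856 Mbps × 1058 s = 4079.6 Mb
dashcam clip: 15.056 Mbps × 1500 s = 22584.0 Mb
Twitch VOD: 3.856 Mbps × 6480 s = 24986.9 Mb
conference talk: 4.116 Mbps × 1800 s = 7408.8 Mb
drone footage reel: 93.256 Mbps × 249 s = 23220.7 Mb
Total: 101843.9 Mb = 12730.5 MB.
= 12.73 GB.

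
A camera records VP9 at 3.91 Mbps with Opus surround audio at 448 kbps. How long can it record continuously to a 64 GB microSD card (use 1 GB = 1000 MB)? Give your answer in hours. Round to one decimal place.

Audio: 448 kbps = 0.448 Mbps.
Total bitrate: 3.91 + 0.448 = 4.358 Mbps.
Capacity: 64 GB = 512,000 Mb.
Recording time: 512,000 / 4.358 = 117,485 s ≈ 32.6 hours.

32.6 hours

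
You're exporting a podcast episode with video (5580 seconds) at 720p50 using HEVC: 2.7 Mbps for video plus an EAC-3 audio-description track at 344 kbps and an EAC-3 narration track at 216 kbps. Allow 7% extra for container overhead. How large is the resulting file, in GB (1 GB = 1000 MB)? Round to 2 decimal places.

Audio total: 344 + 216 = 560 kbps = 0.560 Mbps.
Total bitrate: 2.7 + 0.560 = 3.260 Mbps.
Stream data: 3.260 Mbps × 5580 s = 18190.8 Mb.
With 7% container overhead: ×1.07.
19,464 Mb ÷ 8 = 2,433 MB → 2.433 GB.

2.43 GB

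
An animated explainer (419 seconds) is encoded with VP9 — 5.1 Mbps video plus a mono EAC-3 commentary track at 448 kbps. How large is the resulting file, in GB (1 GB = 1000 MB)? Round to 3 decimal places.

Audio: 448 kbps = 0.448 Mbps.
Total bitrate: 5.1 + 0.448 = 5.548 Mbps.
Stream data: 5.548 Mbps × 419 s = 2324.6 Mb.
2,325 Mb ÷ 8 = 290.6 MB → 0.2906 GB.

0.291 GB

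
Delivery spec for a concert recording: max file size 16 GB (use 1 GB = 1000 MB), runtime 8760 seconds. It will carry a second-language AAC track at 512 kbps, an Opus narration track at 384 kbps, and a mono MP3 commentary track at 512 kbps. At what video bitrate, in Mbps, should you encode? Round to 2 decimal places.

13.20 Mbps

Budget: 16 GB = 128000.0 Mb.
Total bitrate budget: 128000.0 Mb / 8760 s = 14.612 Mbps.
Audio total: 512 + 384 + 512 = 1408 kbps = 1.408 Mbps.
Video: 14.612 − 1.408 = 13.204 Mbps.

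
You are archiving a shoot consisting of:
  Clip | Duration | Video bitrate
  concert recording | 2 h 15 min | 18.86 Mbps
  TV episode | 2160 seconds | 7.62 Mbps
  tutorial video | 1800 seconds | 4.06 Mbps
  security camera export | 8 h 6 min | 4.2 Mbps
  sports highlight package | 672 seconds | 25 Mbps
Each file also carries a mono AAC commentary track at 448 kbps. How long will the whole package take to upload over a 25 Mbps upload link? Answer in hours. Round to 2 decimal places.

Audio: 448 kbps = 0.448 Mbps.
concert recording: 19.308 Mbps × 8100 s = 156394.8 Mb
TV episode: 8.068 Mbps × 2160 s = 17426.9 Mb
tutorial video: 4.508 Mbps × 1800 s = 8114.4 Mb
security camera export: 4.648 Mbps × 29160 s = 135535.7 Mb
sports highlight package: 25.448 Mbps × 672 s = 17101.1 Mb
Total: 334572.8 Mb = 41821.6 MB.
At 25 Mbps: 334572.8 / 25 = 13383 s ≈ 3.72 hours.

3.72 hours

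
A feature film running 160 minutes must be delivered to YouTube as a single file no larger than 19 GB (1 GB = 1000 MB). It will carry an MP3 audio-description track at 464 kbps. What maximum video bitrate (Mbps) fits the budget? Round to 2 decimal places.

Budget: 19 GB = 152000.0 Mb.
160 min = 9600 s
Total bitrate budget: 152000.0 Mb / 9600 s = 15.833 Mbps.
Audio: 464 kbps = 0.464 Mbps.
Video: 15.833 − 0.464 = 15.369 Mbps.

15.37 Mbps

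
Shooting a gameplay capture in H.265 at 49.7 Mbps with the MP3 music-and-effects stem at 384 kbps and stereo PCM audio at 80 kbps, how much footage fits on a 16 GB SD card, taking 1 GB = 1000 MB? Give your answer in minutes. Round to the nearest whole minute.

43 minutes

Audio total: 384 + 80 = 464 kbps = 0.464 Mbps.
Total bitrate: 49.7 + 0.464 = 50.164 Mbps.
Capacity: 16 GB = 128,000 Mb.
Recording time: 128,000 / 50.164 = 2,552 s ≈ 42.5 minutes.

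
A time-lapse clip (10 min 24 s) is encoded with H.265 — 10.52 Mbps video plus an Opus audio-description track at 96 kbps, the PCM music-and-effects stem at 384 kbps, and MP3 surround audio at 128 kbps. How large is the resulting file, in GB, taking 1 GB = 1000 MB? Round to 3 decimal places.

0.868 GB

10 min 24 s = 624 s
Audio total: 96 + 384 + 128 = 608 kbps = 0.608 Mbps.
Total bitrate: 10.52 + 0.608 = 11.128 Mbps.
Stream data: 11.128 Mbps × 624 s = 6943.9 Mb.
6,944 Mb ÷ 8 = 868.0 MB → 0.868 GB.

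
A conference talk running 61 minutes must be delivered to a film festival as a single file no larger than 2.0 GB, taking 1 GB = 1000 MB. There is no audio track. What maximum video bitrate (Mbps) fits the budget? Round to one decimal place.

Budget: 2.0 GB = 16000.0 Mb.
61 min = 3660 s
Total bitrate budget: 16000.0 Mb / 3660 s = 4.372 Mbps.

4.4 Mbps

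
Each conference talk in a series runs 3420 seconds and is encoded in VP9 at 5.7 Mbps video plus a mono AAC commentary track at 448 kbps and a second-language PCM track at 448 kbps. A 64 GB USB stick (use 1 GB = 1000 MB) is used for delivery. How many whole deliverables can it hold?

Audio total: 448 + 448 = 896 kbps = 0.896 Mbps.
Total bitrate: 6.596 Mbps.
Per item: 6.596 Mbps × 3420 s = 22,558 Mb = 2,820 MB.
Capacity: 64 GB = 512,000 Mb; 22.70 items → 22 complete.

22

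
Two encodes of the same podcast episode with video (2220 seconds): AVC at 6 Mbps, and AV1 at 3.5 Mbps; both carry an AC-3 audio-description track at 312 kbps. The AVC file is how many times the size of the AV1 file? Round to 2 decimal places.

1.66

Audio: 312 kbps = 0.312 Mbps.
AVC: 6.312 Mbps × 2220 s = 14012.6 Mb = 1.752 GB.
AV1: 3.812 Mbps × 2220 s = 8462.6 Mb = 1.058 GB.
Ratio: 1.752 / 1.058 = 1.656.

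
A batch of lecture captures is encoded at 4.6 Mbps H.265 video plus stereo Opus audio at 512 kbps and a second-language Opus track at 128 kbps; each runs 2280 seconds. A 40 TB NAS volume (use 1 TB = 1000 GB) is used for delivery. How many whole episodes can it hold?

Audio total: 512 + 128 = 640 kbps = 0.640 Mbps.
Total bitrate: 5.240 Mbps.
Per item: 5.240 Mbps × 2280 s = 11,947 Mb = 1,493 MB.
Capacity: 40 TB = 320,000,000 Mb; 26784.52 items → 26784 complete.

26784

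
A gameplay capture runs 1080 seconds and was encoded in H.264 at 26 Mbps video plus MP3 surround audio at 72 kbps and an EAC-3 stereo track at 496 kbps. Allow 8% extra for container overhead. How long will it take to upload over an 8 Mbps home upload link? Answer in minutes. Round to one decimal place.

Audio total: 72 + 496 = 568 kbps = 0.568 Mbps.
Total bitrate: 26.568 Mbps.
File: 26.568 Mbps × 1080 s = 28693.4 Mb.
With 8% container overhead: ×1.08. → 30988.9 Mb.
At 8 Mbps: 30988.9 / 8 = 3873.6 s ≈ 64.6 minutes.

64.6 minutes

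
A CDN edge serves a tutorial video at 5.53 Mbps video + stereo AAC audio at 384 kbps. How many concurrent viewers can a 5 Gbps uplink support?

845

Audio: 384 kbps = 0.384 Mbps.
Per-viewer media rate: 5.914 Mbps.
5 Gbps = 5,000 Mbps; 5,000 / 5.914 = 845.45 → 845 viewers.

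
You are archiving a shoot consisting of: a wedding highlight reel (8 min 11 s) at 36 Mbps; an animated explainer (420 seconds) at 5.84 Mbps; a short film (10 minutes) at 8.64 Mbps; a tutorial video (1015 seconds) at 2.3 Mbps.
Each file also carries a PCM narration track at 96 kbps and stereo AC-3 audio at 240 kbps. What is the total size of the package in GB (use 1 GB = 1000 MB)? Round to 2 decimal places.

Audio total: 96 + 240 = 336 kbps = 0.336 Mbps.
wedding highlight reel: 36.336 Mbps × 491 s = 17841.0 Mb
animated explainer: 6.176 Mbps × 420 s = 2593.9 Mb
short film: 8.976 Mbps × 600 s = 5385.6 Mb
tutorial video: 2.636 Mbps × 1015 s = 2675.5 Mb
Total: 28496.0 Mb = 3562.0 MB.
= 3.562 GB.

3.56 GB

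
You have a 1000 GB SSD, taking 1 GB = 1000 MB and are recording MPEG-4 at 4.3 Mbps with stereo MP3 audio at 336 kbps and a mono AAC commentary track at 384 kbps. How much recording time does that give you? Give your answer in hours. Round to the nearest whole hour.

Audio total: 336 + 384 = 720 kbps = 0.720 Mbps.
Total bitrate: 4.3 + 0.720 = 5.020 Mbps.
Capacity: 1000 GB = 8,000,000 Mb.
Recording time: 8,000,000 / 5.020 = 1,593,625 s ≈ 443 hours.

443 hours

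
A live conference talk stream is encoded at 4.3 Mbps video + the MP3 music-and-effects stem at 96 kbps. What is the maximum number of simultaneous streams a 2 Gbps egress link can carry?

454

Audio: 96 kbps = 0.096 Mbps.
Per-viewer media rate: 4.396 Mbps.
2 Gbps = 2,000 Mbps; 2,000 / 4.396 = 454.96 → 454 viewers.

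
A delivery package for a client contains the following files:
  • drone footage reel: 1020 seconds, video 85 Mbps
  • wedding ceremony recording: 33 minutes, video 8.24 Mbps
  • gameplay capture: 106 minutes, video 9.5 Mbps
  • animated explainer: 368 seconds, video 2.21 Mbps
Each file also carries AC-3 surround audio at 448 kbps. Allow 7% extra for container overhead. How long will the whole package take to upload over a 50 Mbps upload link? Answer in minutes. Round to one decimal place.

60.1 minutes

Audio: 448 kbps = 0.448 Mbps.
drone footage reel: 85.448 Mbps × 1020 s × 1.07 = 93257.9 Mb
wedding ceremony recording: 8.688 Mbps × 1980 s × 1.07 = 18406.4 Mb
gameplay capture: 9.948 Mbps × 6360 s × 1.07 = 67698.1 Mb
animated explainer: 2.658 Mbps × 368 s × 1.07 = 1046.6 Mb
Total: 180409.1 Mb = 22551.1 MB.
At 50 Mbps: 180409.1 / 50 = 3608 s ≈ 60.1 minutes.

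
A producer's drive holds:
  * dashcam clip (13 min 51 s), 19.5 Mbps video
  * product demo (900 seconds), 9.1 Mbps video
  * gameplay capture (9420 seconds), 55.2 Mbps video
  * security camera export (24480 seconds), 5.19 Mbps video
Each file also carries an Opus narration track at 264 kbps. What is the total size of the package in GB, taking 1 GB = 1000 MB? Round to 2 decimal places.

85.10 GB

Audio: 264 kbps = 0.264 Mbps.
dashcam clip: 19.764 Mbps × 831 s = 16423.9 Mb
product demo: 9.364 Mbps × 900 s = 8427.6 Mb
gameplay capture: 55.464 Mbps × 9420 s = 522470.9 Mb
security camera export: 5.454 Mbps × 24480 s = 133513.9 Mb
Total: 680836.3 Mb = 85104.5 MB.
= 85.10 GB.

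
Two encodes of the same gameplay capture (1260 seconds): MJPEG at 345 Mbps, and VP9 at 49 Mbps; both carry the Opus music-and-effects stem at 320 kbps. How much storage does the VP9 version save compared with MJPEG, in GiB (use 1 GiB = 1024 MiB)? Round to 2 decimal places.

43.42 GiB

Audio: 320 kbps = 0.320 Mbps.
MJPEG: 345.320 Mbps × 1260 s = 435103.2 Mb = 50.653 GiB.
VP9: 49.320 Mbps × 1260 s = 62143.2 Mb = 7.234 GiB.
Saving: 50.653 − 7.234 = 43.418 GiB.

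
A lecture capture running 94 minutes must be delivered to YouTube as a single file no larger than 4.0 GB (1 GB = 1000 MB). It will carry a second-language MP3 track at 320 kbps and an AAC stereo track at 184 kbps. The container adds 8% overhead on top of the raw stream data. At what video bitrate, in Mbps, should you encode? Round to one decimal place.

4.7 Mbps

Budget: 4.0 GB = 32000.0 Mb.
Stream payload after overhead: 32000.0 / 1.08 = 29629.6 Mb.
94 min = 5640 s
Total bitrate budget: 29629.6 Mb / 5640 s = 5.253 Mbps.
Audio total: 320 + 184 = 504 kbps = 0.504 Mbps.
Video: 5.253 − 0.504 = 4.749 Mbps.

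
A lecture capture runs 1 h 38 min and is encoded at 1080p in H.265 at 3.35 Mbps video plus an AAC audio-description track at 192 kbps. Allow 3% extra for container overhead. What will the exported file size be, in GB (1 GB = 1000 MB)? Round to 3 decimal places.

1 h 38 min = 98 min = 5880 s
Audio: 192 kbps = 0.192 Mbps.
Total bitrate: 3.35 + 0.192 = 3.542 Mbps.
Stream data: 3.542 Mbps × 5880 s = 20827.0 Mb.
With 3% container overhead: ×1.03.
21,452 Mb ÷ 8 = 2,681 MB → 2.681 GB.

2.681 GB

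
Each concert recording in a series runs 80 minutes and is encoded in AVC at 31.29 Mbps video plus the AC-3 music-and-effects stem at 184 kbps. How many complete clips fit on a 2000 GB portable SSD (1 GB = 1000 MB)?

80 min = 4800 s
Audio: 184 kbps = 0.184 Mbps.
Total bitrate: 31.474 Mbps.
Per item: 31.474 Mbps × 4800 s = 151,075 Mb = 18,884 MB.
Capacity: 2000 GB = 16,000,000 Mb; 105.91 items → 105 complete.

105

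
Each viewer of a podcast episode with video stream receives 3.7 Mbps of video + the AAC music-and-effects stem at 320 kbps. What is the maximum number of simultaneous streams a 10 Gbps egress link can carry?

2487

Audio: 320 kbps = 0.320 Mbps.
Per-viewer media rate: 4.020 Mbps.
10 Gbps = 10,000 Mbps; 10,000 / 4.020 = 2487.56 → 2487 viewers.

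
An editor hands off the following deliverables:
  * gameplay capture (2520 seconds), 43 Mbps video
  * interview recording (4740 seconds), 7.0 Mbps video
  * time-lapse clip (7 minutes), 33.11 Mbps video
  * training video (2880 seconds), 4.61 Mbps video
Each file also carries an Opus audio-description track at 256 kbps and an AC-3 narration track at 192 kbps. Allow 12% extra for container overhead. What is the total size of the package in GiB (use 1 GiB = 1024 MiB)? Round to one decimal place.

22.6 GiB

Audio total: 256 + 192 = 448 kbps = 0.448 Mbps.
gameplay capture: 43.448 Mbps × 2520 s × 1.12 = 122627.6 Mb
interview recording: 7.448 Mbps × 4740 s × 1.12 = 39539.9 Mb
time-lapse clip: 33.558 Mbps × 420 s × 1.12 = 15785.7 Mb
training video: 5.058 Mbps × 2880 s × 1.12 = 16315.1 Mb
Total: 194268.3 Mb = 24283.5 MB.
= 22.62 GiB.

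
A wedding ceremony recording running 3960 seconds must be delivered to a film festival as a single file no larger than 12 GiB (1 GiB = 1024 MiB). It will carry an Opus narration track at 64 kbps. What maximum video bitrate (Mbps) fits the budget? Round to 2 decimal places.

25.97 Mbps

Budget: 12 GiB = 103079.2 Mb.
Total bitrate budget: 103079.2 Mb / 3960 s = 26.030 Mbps.
Audio: 64 kbps = 0.064 Mbps.
Video: 26.030 − 0.064 = 25.966 Mbps.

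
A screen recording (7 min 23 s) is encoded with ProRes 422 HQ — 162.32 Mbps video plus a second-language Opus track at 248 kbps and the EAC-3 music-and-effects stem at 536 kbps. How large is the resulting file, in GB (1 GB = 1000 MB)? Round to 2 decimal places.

9.03 GB

7 min 23 s = 443 s
Audio total: 248 + 536 = 784 kbps = 0.784 Mbps.
Total bitrate: 162.32 + 0.784 = 163.104 Mbps.
Stream data: 163.104 Mbps × 443 s = 72255.1 Mb.
72,255 Mb ÷ 8 = 9,032 MB → 9.032 GB.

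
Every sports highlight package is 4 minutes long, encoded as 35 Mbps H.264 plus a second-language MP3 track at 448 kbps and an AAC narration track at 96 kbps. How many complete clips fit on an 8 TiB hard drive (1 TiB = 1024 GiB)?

4 min = 240 s
Audio total: 448 + 96 = 544 kbps = 0.544 Mbps.
Total bitrate: 35.544 Mbps.
Per item: 35.544 Mbps × 240 s = 8,531 Mb = 1,066 MB.
Capacity: 8 TiB = 70,368,744 Mb; 8249.02 items → 8249 complete.

8249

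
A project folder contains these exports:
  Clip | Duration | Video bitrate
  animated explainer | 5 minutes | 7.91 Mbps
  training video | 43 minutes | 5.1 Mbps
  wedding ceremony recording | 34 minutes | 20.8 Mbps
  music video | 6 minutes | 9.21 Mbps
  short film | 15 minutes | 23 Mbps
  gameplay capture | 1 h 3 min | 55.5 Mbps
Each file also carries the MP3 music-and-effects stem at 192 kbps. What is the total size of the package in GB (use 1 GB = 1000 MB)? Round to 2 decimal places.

Audio: 192 kbps = 0.192 Mbps.
animated explainer: 8.102 Mbps × 300 s = 2430.6 Mb
training video: 5.292 Mbps × 2580 s = 13653.4 Mb
wedding ceremony recording: 20.992 Mbps × 2040 s = 42823.7 Mb
music video: 9.402 Mbps × 360 s = 3384.7 Mb
short film: 23.192 Mbps × 900 s = 20872.8 Mb
gameplay capture: 55.692 Mbps × 3780 s = 210515.8 Mb
Total: 293680.9 Mb = 36710.1 MB.
= 36.71 GB.

36.71 GB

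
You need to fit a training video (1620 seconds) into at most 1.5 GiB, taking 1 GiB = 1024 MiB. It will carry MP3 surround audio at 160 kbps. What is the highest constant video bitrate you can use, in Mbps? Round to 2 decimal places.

7.79 Mbps

Budget: 1.5 GiB = 12884.9 Mb.
Total bitrate budget: 12884.9 Mb / 1620 s = 7.954 Mbps.
Audio: 160 kbps = 0.160 Mbps.
Video: 7.954 − 0.160 = 7.794 Mbps.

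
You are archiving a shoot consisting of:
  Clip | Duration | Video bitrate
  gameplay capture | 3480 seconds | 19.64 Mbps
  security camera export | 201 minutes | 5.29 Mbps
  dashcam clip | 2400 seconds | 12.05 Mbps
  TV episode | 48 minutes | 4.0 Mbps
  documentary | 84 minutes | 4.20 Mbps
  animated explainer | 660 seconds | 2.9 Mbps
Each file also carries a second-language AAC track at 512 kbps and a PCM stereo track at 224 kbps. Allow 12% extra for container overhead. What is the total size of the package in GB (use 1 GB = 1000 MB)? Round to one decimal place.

Audio total: 512 + 224 = 736 kbps = 0.736 Mbps.
gameplay capture: 20.376 Mbps × 3480 s × 1.12 = 79417.5 Mb
security camera export: 6.026 Mbps × 12060 s × 1.12 = 81394.4 Mb
dashcam clip: 12.786 Mbps × 2400 s × 1.12 = 34368.8 Mb
TV episode: 4.736 Mbps × 2880 s × 1.12 = 15276.4 Mb
documentary: 4.936 Mbps × 5040 s × 1.12 = 27862.7 Mb
animated explainer: 3.636 Mbps × 660 s × 1.12 = 2687.7 Mb
Total: 241007.6 Mb = 30125.9 MB.
= 30.13 GB.

30.1 GB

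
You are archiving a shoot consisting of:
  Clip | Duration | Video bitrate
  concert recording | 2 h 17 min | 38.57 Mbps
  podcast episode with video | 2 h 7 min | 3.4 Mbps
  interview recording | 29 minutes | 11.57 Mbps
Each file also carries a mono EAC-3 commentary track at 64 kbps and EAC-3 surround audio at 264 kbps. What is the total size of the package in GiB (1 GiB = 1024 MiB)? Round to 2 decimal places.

42.94 GiB

Audio total: 64 + 264 = 328 kbps = 0.328 Mbps.
concert recording: 38.898 Mbps × 8220 s = 319741.6 Mb
podcast episode with video: 3.728 Mbps × 7620 s = 28407.4 Mb
interview recording: 11.898 Mbps × 1740 s = 20702.5 Mb
Total: 368851.4 Mb = 46106.4 MB.
= 42.94 GiB.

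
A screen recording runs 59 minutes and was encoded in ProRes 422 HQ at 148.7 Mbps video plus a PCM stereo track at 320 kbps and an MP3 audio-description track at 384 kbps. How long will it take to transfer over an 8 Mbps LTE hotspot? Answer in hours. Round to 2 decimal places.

18.36 hours

59 min = 3540 s
Audio total: 320 + 384 = 704 kbps = 0.704 Mbps.
Total bitrate: 149.404 Mbps.
File: 149.404 Mbps × 3540 s = 528890.2 Mb.
At 8 Mbps: 528890.2 / 8 = 66111.3 s ≈ 18.4 hours.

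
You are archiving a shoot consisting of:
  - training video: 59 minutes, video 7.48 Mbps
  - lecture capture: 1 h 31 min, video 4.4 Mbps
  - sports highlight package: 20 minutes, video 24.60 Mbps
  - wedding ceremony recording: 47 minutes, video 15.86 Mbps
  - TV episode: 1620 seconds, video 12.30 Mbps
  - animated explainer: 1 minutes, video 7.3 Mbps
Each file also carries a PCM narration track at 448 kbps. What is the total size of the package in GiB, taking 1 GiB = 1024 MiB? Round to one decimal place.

Audio: 448 kbps = 0.448 Mbps.
training video: 7.928 Mbps × 3540 s = 28065.1 Mb
lecture capture: 4.848 Mbps × 5460 s = 26470.1 Mb
sports highlight package: 25.048 Mbps × 1200 s = 30057.6 Mb
wedding ceremony recording: 16.308 Mbps × 2820 s = 45988.6 Mb
TV episode: 12.748 Mbps × 1620 s = 20651.8 Mb
animated explainer: 7.748 Mbps × 60 s = 464.9 Mb
Total: 151698.0 Mb = 18962.2 MB.
= 17.66 GiB.

17.7 GiB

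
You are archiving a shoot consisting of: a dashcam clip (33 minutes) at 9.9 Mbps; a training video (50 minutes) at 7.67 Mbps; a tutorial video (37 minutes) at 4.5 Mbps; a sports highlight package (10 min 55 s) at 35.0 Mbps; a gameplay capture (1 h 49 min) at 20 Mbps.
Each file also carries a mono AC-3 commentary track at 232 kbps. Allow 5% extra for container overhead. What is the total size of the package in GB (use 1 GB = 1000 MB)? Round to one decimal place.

27.5 GB

Audio: 232 kbps = 0.232 Mbps.
dashcam clip: 10.132 Mbps × 1980 s × 1.05 = 21064.4 Mb
training video: 7.902 Mbps × 3000 s × 1.05 = 24891.3 Mb
tutorial video: 4.732 Mbps × 2220 s × 1.05 = 11030.3 Mb
sports highlight package: 35.232 Mbps × 655 s × 1.05 = 24230.8 Mb
gameplay capture: 20.232 Mbps × 6540 s × 1.05 = 138933.1 Mb
Total: 220150.0 Mb = 27518.7 MB.
= 27.52 GB.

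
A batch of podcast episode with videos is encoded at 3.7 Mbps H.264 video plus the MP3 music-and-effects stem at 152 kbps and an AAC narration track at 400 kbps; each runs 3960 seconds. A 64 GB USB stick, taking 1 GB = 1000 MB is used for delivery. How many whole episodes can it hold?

30

Audio total: 152 + 400 = 552 kbps = 0.552 Mbps.
Total bitrate: 4.252 Mbps.
Per item: 4.252 Mbps × 3960 s = 16,838 Mb = 2,105 MB.
Capacity: 64 GB = 512,000 Mb; 30.41 items → 30 complete.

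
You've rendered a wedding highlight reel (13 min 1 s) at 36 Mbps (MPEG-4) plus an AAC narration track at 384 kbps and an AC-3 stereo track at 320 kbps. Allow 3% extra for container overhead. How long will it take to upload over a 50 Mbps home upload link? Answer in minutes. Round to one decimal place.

13 min 1 s = 781 s
Audio total: 384 + 320 = 704 kbps = 0.704 Mbps.
Total bitrate: 36.704 Mbps.
File: 36.704 Mbps × 781 s = 28665.8 Mb.
With 3% container overhead: ×1.03. → 29525.8 Mb.
At 50 Mbps: 29525.8 / 50 = 590.5 s ≈ 9.84 minutes.

9.8 minutes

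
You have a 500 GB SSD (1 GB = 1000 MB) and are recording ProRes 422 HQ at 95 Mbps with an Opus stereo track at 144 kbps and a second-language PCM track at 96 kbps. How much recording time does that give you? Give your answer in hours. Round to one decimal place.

11.7 hours

Audio total: 144 + 96 = 240 kbps = 0.240 Mbps.
Total bitrate: 95 + 0.240 = 95.240 Mbps.
Capacity: 500 GB = 4,000,000 Mb.
Recording time: 4,000,000 / 95.240 = 41,999 s ≈ 11.7 hours.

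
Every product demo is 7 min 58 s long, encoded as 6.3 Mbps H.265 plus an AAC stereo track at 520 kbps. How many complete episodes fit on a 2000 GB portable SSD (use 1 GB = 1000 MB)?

7 min 58 s = 478 s
Audio: 520 kbps = 0.520 Mbps.
Total bitrate: 6.820 Mbps.
Per item: 6.820 Mbps × 478 s = 3,260 Mb = 407.5 MB.
Capacity: 2000 GB = 16,000,000 Mb; 4908.04 items → 4908 complete.

4908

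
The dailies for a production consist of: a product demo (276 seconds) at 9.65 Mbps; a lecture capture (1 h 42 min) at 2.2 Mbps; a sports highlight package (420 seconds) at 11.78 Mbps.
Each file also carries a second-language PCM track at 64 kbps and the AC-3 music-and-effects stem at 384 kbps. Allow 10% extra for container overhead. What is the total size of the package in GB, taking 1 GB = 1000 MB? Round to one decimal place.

3.3 GB

Audio total: 64 + 384 = 448 kbps = 0.448 Mbps.
product demo: 10.098 Mbps × 276 s × 1.10 = 3065.8 Mb
lecture capture: 2.648 Mbps × 6120 s × 1.10 = 17826.3 Mb
sports highlight package: 12.228 Mbps × 420 s × 1.10 = 5649.3 Mb
Total: 26541.4 Mb = 3317.7 MB.
= 3.318 GB.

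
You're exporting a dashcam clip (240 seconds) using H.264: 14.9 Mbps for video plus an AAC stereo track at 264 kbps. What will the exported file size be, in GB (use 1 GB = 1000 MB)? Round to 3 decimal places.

0.455 GB

Audio: 264 kbps = 0.264 Mbps.
Total bitrate: 14.9 + 0.264 = 15.164 Mbps.
Stream data: 15.164 Mbps × 240 s = 3639.4 Mb.
3,639 Mb ÷ 8 = 454.9 MB → 0.4549 GB.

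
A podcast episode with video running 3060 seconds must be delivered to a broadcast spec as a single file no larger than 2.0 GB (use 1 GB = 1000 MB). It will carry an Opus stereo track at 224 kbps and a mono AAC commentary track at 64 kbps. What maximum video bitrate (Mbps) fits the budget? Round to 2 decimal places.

4.94 Mbps

Budget: 2.0 GB = 16000.0 Mb.
Total bitrate budget: 16000.0 Mb / 3060 s = 5.229 Mbps.
Audio total: 224 + 64 = 288 kbps = 0.288 Mbps.
Video: 5.229 − 0.288 = 4.941 Mbps.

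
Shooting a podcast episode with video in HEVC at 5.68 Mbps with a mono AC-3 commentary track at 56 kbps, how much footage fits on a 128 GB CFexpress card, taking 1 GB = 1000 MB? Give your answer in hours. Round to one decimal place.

Audio: 56 kbps = 0.056 Mbps.
Total bitrate: 5.68 + 0.056 = 5.736 Mbps.
Capacity: 128 GB = 1,024,000 Mb.
Recording time: 1,024,000 / 5.736 = 178,522 s ≈ 49.6 hours.

49.6 hours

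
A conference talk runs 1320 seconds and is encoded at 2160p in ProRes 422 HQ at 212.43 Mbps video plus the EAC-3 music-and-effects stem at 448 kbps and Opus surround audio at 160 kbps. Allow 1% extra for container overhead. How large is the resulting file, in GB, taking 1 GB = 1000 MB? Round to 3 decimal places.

35.503 GB

Audio total: 448 + 160 = 608 kbps = 0.608 Mbps.
Total bitrate: 212.43 + 0.608 = 213.038 Mbps.
Stream data: 213.038 Mbps × 1320 s = 281210.2 Mb.
With 1% container overhead: ×1.01.
284,022 Mb ÷ 8 = 35,503 MB → 35.50 GB.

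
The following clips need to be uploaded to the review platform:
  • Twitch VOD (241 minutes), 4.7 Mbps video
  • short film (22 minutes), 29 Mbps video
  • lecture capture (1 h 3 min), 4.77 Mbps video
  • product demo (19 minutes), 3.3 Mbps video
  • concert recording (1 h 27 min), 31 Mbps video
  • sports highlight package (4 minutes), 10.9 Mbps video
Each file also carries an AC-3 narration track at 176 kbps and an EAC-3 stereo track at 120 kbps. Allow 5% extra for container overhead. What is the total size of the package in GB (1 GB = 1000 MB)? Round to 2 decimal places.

39.40 GB

Audio total: 176 + 120 = 296 kbps = 0.296 Mbps.
Twitch VOD: 4.996 Mbps × 14460 s × 1.05 = 75854.3 Mb
short film: 29.296 Mbps × 1320 s × 1.05 = 40604.3 Mb
lecture capture: 5.066 Mbps × 3780 s × 1.05 = 20107.0 Mb
product demo: 3.596 Mbps × 1140 s × 1.05 = 4304.4 Mb
concert recording: 31.296 Mbps × 5220 s × 1.05 = 171533.4 Mb
sports highlight package: 11.196 Mbps × 240 s × 1.05 = 2821.4 Mb
Total: 315224.7 Mb = 39403.1 MB.
= 39.40 GB.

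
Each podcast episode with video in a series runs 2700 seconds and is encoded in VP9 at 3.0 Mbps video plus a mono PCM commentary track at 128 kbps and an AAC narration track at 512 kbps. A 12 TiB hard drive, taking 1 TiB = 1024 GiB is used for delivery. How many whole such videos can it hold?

Audio total: 128 + 512 = 640 kbps = 0.640 Mbps.
Total bitrate: 3.640 Mbps.
Per item: 3.640 Mbps × 2700 s = 9,828 Mb = 1,228 MB.
Capacity: 12 TiB = 105,553,116 Mb; 10740.04 items → 10740 complete.

10740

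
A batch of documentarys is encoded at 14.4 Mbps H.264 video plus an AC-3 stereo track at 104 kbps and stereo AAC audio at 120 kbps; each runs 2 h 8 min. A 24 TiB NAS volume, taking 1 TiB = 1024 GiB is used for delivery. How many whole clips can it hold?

2 h 8 min = 128 min = 7680 s
Audio total: 104 + 120 = 224 kbps = 0.224 Mbps.
Total bitrate: 14.624 Mbps.
Per item: 14.624 Mbps × 7680 s = 112,312 Mb = 14,039 MB.
Capacity: 24 TiB = 211,106,233 Mb; 1879.64 items → 1879 complete.

1879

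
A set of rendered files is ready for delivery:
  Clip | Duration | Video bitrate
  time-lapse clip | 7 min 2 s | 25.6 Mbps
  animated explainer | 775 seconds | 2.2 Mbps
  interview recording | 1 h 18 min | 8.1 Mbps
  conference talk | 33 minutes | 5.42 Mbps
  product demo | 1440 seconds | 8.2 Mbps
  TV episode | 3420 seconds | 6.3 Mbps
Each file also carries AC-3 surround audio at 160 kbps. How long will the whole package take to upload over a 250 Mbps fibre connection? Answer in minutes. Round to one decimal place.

6.4 minutes

Audio: 160 kbps = 0.160 Mbps.
time-lapse clip: 25.760 Mbps × 422 s = 10870.7 Mb
animated explainer: 2.360 Mbps × 775 s = 1829.0 Mb
interview recording: 8.260 Mbps × 4680 s = 38656.8 Mb
conference talk: 5.580 Mbps × 1980 s = 11048.4 Mb
product demo: 8.360 Mbps × 1440 s = 12038.4 Mb
TV episode: 6.460 Mbps × 3420 s = 22093.2 Mb
Total: 96536.5 Mb = 12067.1 MB.
At 250 Mbps: 96536.5 / 250 = 386 s ≈ 6.44 minutes.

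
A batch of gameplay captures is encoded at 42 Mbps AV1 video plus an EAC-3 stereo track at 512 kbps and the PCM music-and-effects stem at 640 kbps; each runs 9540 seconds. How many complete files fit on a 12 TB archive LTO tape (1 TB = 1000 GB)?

233

Audio total: 512 + 640 = 1152 kbps = 1.152 Mbps.
Total bitrate: 43.152 Mbps.
Per item: 43.152 Mbps × 9540 s = 411,670 Mb = 51,459 MB.
Capacity: 12 TB = 96,000,000 Mb; 233.20 items → 233 complete.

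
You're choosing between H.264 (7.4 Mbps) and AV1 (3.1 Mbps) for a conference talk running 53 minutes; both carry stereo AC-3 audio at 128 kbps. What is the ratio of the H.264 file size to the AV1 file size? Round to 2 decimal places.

53 min = 3180 s
Audio: 128 kbps = 0.128 Mbps.
H.264: 7.528 Mbps × 3180 s = 23939.0 Mb = 2.992 GB.
AV1: 3.228 Mbps × 3180 s = 10265.0 Mb = 1.283 GB.
Ratio: 2.992 / 1.283 = 2.332.

2.33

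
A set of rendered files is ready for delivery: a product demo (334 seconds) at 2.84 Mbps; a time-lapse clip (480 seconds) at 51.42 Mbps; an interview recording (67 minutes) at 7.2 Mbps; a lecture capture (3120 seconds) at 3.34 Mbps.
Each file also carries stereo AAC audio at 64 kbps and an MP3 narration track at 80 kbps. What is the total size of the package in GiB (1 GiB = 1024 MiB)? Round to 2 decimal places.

7.70 GiB

Audio total: 64 + 80 = 144 kbps = 0.144 Mbps.
product demo: 2.984 Mbps × 334 s = 996.7 Mb
time-lapse clip: 51.564 Mbps × 480 s = 24750.7 Mb
interview recording: 7.344 Mbps × 4020 s = 29522.9 Mb
lecture capture: 3.484 Mbps × 3120 s = 10870.1 Mb
Total: 66140.3 Mb = 8267.5 MB.
= 7.700 GiB.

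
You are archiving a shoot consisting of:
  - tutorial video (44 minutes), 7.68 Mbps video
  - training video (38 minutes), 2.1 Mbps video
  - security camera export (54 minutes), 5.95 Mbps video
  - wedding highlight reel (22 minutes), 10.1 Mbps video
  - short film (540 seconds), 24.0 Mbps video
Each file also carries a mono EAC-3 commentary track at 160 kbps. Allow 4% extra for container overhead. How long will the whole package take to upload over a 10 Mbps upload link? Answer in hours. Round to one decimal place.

Audio: 160 kbps = 0.160 Mbps.
tutorial video: 7.840 Mbps × 2640 s × 1.04 = 21525.5 Mb
training video: 2.260 Mbps × 2280 s × 1.04 = 5358.9 Mb
security camera export: 6.110 Mbps × 3240 s × 1.04 = 20588.3 Mb
wedding highlight reel: 10.260 Mbps × 1320 s × 1.04 = 14084.9 Mb
short film: 24.160 Mbps × 540 s × 1.04 = 13568.3 Mb
Total: 75125.9 Mb = 9390.7 MB.
At 10 Mbps: 75125.9 / 10 = 7513 s ≈ 2.09 hours.

2.1 hours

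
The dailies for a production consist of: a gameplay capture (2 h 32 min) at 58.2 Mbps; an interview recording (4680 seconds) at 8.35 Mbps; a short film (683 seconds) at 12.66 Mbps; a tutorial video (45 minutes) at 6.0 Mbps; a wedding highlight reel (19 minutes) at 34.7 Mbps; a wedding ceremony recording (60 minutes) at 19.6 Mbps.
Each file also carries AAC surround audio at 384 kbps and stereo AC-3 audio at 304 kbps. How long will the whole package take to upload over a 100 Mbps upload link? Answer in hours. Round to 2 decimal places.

Audio total: 384 + 304 = 688 kbps = 0.688 Mbps.
gameplay capture: 58.888 Mbps × 9120 s = 537058.6 Mb
interview recording: 9.038 Mbps × 4680 s = 42297.8 Mb
short film: 13.348 Mbps × 683 s = 9116.7 Mb
tutorial video: 6.688 Mbps × 2700 s = 18057.6 Mb
wedding highlight reel: 35.388 Mbps × 1140 s = 40342.3 Mb
wedding ceremony recording: 20.288 Mbps × 3600 s = 73036.8 Mb
Total: 719909.8 Mb = 89988.7 MB.
At 100 Mbps: 719909.8 / 100 = 7199 s ≈ 2 hours.

2.00 hours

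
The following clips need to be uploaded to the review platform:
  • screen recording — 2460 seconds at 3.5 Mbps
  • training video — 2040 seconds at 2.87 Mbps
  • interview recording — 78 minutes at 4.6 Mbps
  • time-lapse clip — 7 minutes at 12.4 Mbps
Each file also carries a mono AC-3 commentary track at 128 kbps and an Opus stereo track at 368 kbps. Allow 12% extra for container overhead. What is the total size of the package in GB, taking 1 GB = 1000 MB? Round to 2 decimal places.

Audio total: 128 + 368 = 496 kbps = 0.496 Mbps.
screen recording: 3.996 Mbps × 2460 s × 1.12 = 11009.8 Mb
training video: 3.366 Mbps × 2040 s × 1.12 = 7690.6 Mb
interview recording: 5.096 Mbps × 4680 s × 1.12 = 26711.2 Mb
time-lapse clip: 12.896 Mbps × 420 s × 1.12 = 6066.3 Mb
Total: 51477.9 Mb = 6434.7 MB.
= 6.435 GB.

6.43 GB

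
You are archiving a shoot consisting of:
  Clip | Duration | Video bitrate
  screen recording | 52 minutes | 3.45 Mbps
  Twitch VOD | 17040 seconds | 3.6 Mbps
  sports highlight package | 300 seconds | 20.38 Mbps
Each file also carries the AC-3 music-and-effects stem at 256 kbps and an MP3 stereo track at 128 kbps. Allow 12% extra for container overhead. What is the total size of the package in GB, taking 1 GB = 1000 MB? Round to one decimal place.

Audio total: 256 + 128 = 384 kbps = 0.384 Mbps.
screen recording: 3.834 Mbps × 3120 s × 1.12 = 13397.5 Mb
Twitch VOD: 3.984 Mbps × 17040 s × 1.12 = 76033.8 Mb
sports highlight package: 20.764 Mbps × 300 s × 1.12 = 6976.7 Mb
Total: 96408.1 Mb = 12051.0 MB.
= 12.05 GB.

12.1 GB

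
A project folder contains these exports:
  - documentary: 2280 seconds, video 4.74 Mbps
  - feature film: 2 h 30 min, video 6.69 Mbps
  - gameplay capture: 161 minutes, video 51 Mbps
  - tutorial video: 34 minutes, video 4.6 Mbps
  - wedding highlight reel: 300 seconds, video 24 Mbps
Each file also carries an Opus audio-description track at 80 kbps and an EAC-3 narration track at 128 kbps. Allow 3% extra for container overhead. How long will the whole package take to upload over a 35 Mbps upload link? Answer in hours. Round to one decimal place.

Audio total: 80 + 128 = 208 kbps = 0.208 Mbps.
documentary: 4.948 Mbps × 2280 s × 1.03 = 11619.9 Mb
feature film: 6.898 Mbps × 9000 s × 1.03 = 63944.5 Mb
gameplay capture: 51.208 Mbps × 9660 s × 1.03 = 509509.4 Mb
tutorial video: 4.808 Mbps × 2040 s × 1.03 = 10102.6 Mb
wedding highlight reel: 24.208 Mbps × 300 s × 1.03 = 7480.3 Mb
Total: 602656.5 Mb = 75332.1 MB.
At 35 Mbps: 602656.5 / 35 = 17219 s ≈ 4.78 hours.

4.8 hours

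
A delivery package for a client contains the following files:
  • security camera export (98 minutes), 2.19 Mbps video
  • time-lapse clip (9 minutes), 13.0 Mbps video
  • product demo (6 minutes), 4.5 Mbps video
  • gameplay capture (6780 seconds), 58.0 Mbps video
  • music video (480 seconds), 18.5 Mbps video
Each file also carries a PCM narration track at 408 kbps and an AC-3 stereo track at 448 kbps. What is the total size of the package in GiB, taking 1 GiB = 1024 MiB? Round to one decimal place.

Audio total: 408 + 448 = 856 kbps = 0.856 Mbps.
security camera export: 3.046 Mbps × 5880 s = 17910.5 Mb
time-lapse clip: 13.856 Mbps × 540 s = 7482.2 Mb
product demo: 5.356 Mbps × 360 s = 1928.2 Mb
gameplay capture: 58.856 Mbps × 6780 s = 399043.7 Mb
music video: 19.356 Mbps × 480 s = 9290.9 Mb
Total: 435655.4 Mb = 54456.9 MB.
= 50.72 GiB.

50.7 GiB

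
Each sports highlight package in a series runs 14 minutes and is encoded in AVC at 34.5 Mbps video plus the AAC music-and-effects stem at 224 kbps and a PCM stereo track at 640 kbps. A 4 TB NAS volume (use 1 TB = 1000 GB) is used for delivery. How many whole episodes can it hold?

1077

14 min = 840 s
Audio total: 224 + 640 = 864 kbps = 0.864 Mbps.
Total bitrate: 35.364 Mbps.
Per item: 35.364 Mbps × 840 s = 29,706 Mb = 3,713 MB.
Capacity: 4 TB = 32,000,000 Mb; 1077.23 items → 1077 complete.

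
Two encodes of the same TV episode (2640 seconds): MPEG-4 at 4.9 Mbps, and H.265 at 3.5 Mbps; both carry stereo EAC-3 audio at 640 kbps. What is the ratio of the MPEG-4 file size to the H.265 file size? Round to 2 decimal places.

1.34

Audio: 640 kbps = 0.640 Mbps.
MPEG-4: 5.540 Mbps × 2640 s = 14625.6 Mb = 1.703 GiB.
H.265: 4.140 Mbps × 2640 s = 10929.6 Mb = 1.272 GiB.
Ratio: 1.703 / 1.272 = 1.338.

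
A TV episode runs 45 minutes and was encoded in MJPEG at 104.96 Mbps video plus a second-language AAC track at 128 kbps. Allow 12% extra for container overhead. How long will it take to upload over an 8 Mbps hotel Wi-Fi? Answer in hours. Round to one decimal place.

11.0 hours

45 min = 2700 s
Audio: 128 kbps = 0.128 Mbps.
Total bitrate: 105.088 Mbps.
File: 105.088 Mbps × 2700 s = 283737.6 Mb.
With 12% container overhead: ×1.12. → 317786.1 Mb.
At 8 Mbps: 317786.1 / 8 = 39723.3 s ≈ 11 hours.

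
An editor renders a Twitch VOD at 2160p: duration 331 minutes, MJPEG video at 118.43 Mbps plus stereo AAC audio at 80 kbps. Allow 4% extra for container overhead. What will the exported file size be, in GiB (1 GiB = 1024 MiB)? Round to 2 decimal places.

331 min = 19860 s
Audio: 80 kbps = 0.080 Mbps.
Total bitrate: 118.43 + 0.080 = 118.510 Mbps.
Stream data: 118.510 Mbps × 19860 s = 2353608.6 Mb.
With 4% container overhead: ×1.04.
2,447,753 Mb = 305,969,118,000 bytes ÷ 1,073,741,824 = 285.0 GiB.

284.96 GiB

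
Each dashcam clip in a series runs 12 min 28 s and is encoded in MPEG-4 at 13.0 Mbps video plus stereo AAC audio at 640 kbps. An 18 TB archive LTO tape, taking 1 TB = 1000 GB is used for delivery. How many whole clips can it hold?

14113

12 min 28 s = 748 s
Audio: 640 kbps = 0.640 Mbps.
Total bitrate: 13.640 Mbps.
Per item: 13.640 Mbps × 748 s = 10,203 Mb = 1,275 MB.
Capacity: 18 TB = 144,000,000 Mb; 14113.88 items → 14113 complete.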